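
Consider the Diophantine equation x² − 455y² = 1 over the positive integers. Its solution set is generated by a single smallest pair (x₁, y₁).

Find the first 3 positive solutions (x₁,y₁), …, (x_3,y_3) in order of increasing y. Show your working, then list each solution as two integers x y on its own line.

64 3
8191 384
1048384 49149

[21; 3,42] for √455; ℓ=2 ⇒ convergent index 1
a_0=21:  p_0=21·1+0=21,  q_0=21·0+1=1
a_1=3:  p_1=3·21+1=64,  q_1=3·1+0=3
→ (64, 3).  Check: 64²=4096, 455·3²=4095, difference 1.
n=2: (64,3)∘(64,3) = (64·64+455·3·3, 64·3+3·64) = (8191,384)
n=3: (8191,384)∘(64,3) = (64·8191+455·3·384, 64·384+3·8191) = (1048384,49149)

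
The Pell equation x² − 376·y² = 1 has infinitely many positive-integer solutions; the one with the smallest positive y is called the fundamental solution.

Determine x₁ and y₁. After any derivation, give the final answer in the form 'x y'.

[19; 2,1,1,3,1,…,1,2,38] for √376; ℓ=16 ⇒ convergent index 15
a_0=19:  p_0=19·1+0=19,  q_0=19·0+1=1
a_1=2:  p_1=2·19+1=39,  q_1=2·1+0=2
a_2=1:  p_2=1·39+19=58,  q_2=1·2+1=3
a_3=1:  p_3=1·58+39=97,  q_3=1·3+2=5
a_4=3:  p_4=3·97+58=349,  q_4=3·5+3=18
a_5=1:  p_5=1·349+97=446,  q_5=1·18+5=23
…
a_7=2:  p_7=2·1241+446=2928,  q_7=2·64+23=151
a_8=4:  p_8=4·2928+1241=12953,  q_8=4·151+64=668
…
a_11=1:  p_11=1·70621+28834=99455,  q_11=1·3642+1487=5129
a_12=3:  p_12=3·99455+70621=368986,  q_12=3·5129+3642=19029
…
a_14=1:  p_14=1·468441+368986=837427,  q_14=1·24158+19029=43187
a_15=2:  p_15=2·837427+468441=2143295,  q_15=2·43187+24158=110532
→ (2143295, 110532).  Check: 2143295²=4593713457025, 376·110532²=4593713457024, difference 1.

2143295 110532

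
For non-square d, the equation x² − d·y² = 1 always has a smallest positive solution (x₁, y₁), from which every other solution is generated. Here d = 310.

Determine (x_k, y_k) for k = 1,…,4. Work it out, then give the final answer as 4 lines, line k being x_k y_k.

√310 = [17; 1,1,1,1,5,…,1,1,34, …], period ℓ=16 (even) → k=15
step 0: (17, 1)  from 17·(1,0) + (0,1)
step 1: (18, 1)  from 1·(17,1) + (1,0)
…
step 3: (53, 3)  from 1·(35,2) + (18,1)
…
step 7: (2060, 117)  from 1·(1567,89) + (493,28)
…
step 11: (152387, 8655)  from 5·(28928,1643) + (7747,440)
…
step 14: (515017, 29251)  from 1·(333702,18953) + (181315,10298)
step 15: (848719, 48204)  from 1·(515017,29251) + (333702,18953)
(x₁, y₁) = (848719, 48204);  848719² − 310·48204² = 1 ✓
(848719+48204√310)^2 = 1440647881921 + 81823301352√310
(848719+48204√310)^3 = 2445410459391369679 + 138889981000287972√310
(848719+48204√310)^4 = 4150932639366927117300481 + 235757131569084991314384√310

848719 48204
1440647881921 81823301352
2445410459391369679 138889981000287972
4150932639366927117300481 235757131569084991314384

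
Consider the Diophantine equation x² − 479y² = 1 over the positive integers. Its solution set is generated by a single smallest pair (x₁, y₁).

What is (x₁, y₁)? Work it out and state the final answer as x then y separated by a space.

[21; 1,7,1,3,2,21,2,3,1,7,1,42] for √479; ℓ=12 ⇒ convergent index 11
i=0: a=21 ⇒ p=21, q=1
i=1: a=1 ⇒ p=22, q=1
i=2: a=7 ⇒ p=175, q=8
i=3: a=1 ⇒ p=197, q=9
i=4: a=3 ⇒ p=766, q=35
…
i=7: a=2 ⇒ p=75879, q=3467
i=8: a=3 ⇒ p=264712, q=12095
…
i=10: a=7 ⇒ p=2648849, q=121029
i=11: a=1 ⇒ p=2989440, q=136591
(x₁, y₁) = (2989440, 136591);  2989440² − 479·136591² = 1 ✓

2989440 136591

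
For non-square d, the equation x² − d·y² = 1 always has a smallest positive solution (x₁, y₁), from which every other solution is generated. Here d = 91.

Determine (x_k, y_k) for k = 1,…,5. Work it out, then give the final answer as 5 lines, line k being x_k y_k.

1574 165
4954951 519420
15598184174 1635133995
49103078824801 5147401296840
154576476542289374 16204017647318325

√91 → a₀=9, period (1,1,5,1,5,1,1,18); ℓ=8 even so k=7
a_0=9:  p_0=9·1+0=9,  q_0=9·0+1=1
…
a_2=1:  p_2=1·10+9=19,  q_2=1·1+1=2
a_3=5:  p_3=5·19+10=105,  q_3=5·2+1=11
…
a_5=5:  p_5=5·124+105=725,  q_5=5·13+11=76
a_6=1:  p_6=1·725+124=849,  q_6=1·76+13=89
a_7=1:  p_7=1·849+725=1574,  q_7=1·89+76=165
fundamental: x₁=1574, y₁=165  (since 2477476 − 91·27225 = 1)
(1574+165√91)^2 = 4954951 + 519420√91
(1574+165√91)^3 = 15598184174 + 1635133995√91
(1574+165√91)^4 = 49103078824801 + 5147401296840√91
(1574+165√91)^5 = 154576476542289374 + 16204017647318325√91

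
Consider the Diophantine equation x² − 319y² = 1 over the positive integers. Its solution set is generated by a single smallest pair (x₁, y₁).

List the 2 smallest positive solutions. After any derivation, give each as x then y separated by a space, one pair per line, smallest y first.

12901780 722361
332911854336799 18639485405160

[17; 1,6,5,1,4,…,6,1,34] for √319; ℓ=14 ⇒ convergent index 13
k=0  a_k=17  p_k/q_k = 17/1
…
k=2  a_k=6  p_k/q_k = 125/7
…
k=4  a_k=1  p_k/q_k = 768/43
k=5  a_k=4  p_k/q_k = 3715/208
…
k=7  a_k=1  p_k/q_k = 15628/875
…
k=9  a_k=4  p_k/q_k = 250816/14043
…
k=11  a_k=5  p_k/q_k = 1798881/100718
k=12  a_k=6  p_k/q_k = 11102899/621643
k=13  a_k=1  p_k/q_k = 12901780/722361
fundamental: x₁=12901780, y₁=722361  (since 166455927168400 − 319·521805414321 = 1)
k=2:  x_2 = 12901780·12901780+319·722361·722361 = 332911854336799,  y_2 = 12901780·722361+722361·12901780 = 18639485405160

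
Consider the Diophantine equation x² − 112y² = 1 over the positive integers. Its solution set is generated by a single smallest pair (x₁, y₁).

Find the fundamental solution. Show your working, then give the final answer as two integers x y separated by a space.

[10; 1,1,2,1,1,20] for √112; ℓ=6 ⇒ convergent index 5
i=0: a=10 ⇒ p=10, q=1
i=1: a=1 ⇒ p=11, q=1
…
i=3: a=2 ⇒ p=53, q=5
i=4: a=1 ⇒ p=74, q=7
i=5: a=1 ⇒ p=127, q=12
(x₁, y₁) = (127, 12);  127² − 112·12² = 1 ✓

127 12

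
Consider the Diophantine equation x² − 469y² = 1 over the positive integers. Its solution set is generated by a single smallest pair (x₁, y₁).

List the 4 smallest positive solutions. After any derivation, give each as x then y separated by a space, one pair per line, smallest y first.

137215 6336
37655912449 1738788480
10333912053241855 477175722560064
2835935484733506355201 130951333540419575040

d=469: √d = [21; 1,1,1,10,6,10,1,1,1,42] (ℓ=10, even), read p_9/q_9
i=0: a=21 ⇒ p=21, q=1
i=1: a=1 ⇒ p=22, q=1
i=2: a=1 ⇒ p=43, q=2
i=3: a=1 ⇒ p=65, q=3
i=4: a=10 ⇒ p=693, q=32
…
i=7: a=1 ⇒ p=47146, q=2177
i=8: a=1 ⇒ p=90069, q=4159
i=9: a=1 ⇒ p=137215, q=6336
(x₁, y₁) = (137215, 6336);  137215² − 469·6336² = 1 ✓
k=2:  x_2 = 137215·137215+469·6336·6336 = 37655912449,  y_2 = 137215·6336+6336·137215 = 1738788480
k=3:  x_3 = 137215·37655912449+469·6336·1738788480 = 10333912053241855,  y_3 = 137215·1738788480+6336·37655912449 = 477175722560064
k=4:  x_4 = 137215·10333912053241855+469·6336·477175722560064 = 2835935484733506355201,  y_4 = 137215·477175722560064+6336·10333912053241855 = 130951333540419575040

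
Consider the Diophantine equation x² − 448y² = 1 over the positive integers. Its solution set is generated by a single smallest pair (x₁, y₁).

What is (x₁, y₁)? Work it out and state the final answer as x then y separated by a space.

√448 = [21; 6,42, …], period ℓ=2 (even) → k=1
a_0=21:  p_0=21·1+0=21,  q_0=21·0+1=1
a_1=6:  p_1=6·21+1=127,  q_1=6·1+0=6
(x₁, y₁) = (127, 6);  127² − 448·6² = 1 ✓

127 6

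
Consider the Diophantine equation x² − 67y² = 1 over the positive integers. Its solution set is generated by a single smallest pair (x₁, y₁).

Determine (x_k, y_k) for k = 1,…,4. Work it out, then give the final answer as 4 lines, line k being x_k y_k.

d=67: √d = [8; 5,2,1,1,7,1,1,2,5,16] (ℓ=10, even), read p_9/q_9
a_0=8:  p_0=8·1+0=8,  q_0=8·0+1=1
a_1=5:  p_1=5·8+1=41,  q_1=5·1+0=5
a_2=2:  p_2=2·41+8=90,  q_2=2·5+1=11
a_3=1:  p_3=1·90+41=131,  q_3=1·11+5=16
a_4=1:  p_4=1·131+90=221,  q_4=1·16+11=27
a_5=7:  p_5=7·221+131=1678,  q_5=7·27+16=205
a_6=1:  p_6=1·1678+221=1899,  q_6=1·205+27=232
…
a_8=2:  p_8=2·3577+1899=9053,  q_8=2·437+232=1106
a_9=5:  p_9=5·9053+3577=48842,  q_9=5·1106+437=5967
(x₁, y₁) = (48842, 5967);  48842² − 67·5967² = 1 ✓
n=2: (48842,5967)∘(48842,5967) = (48842·48842+67·5967·5967, 48842·5967+5967·48842) = (4771081927,582880428)
n=3: (4771081927,582880428)∘(48842,5967) = (48842·4771081927+67·5967·582880428, 48842·582880428+5967·4771081927) = (466058366908226,56938091722785)
n=4: (466058366908226,56938091722785)∘(48842,5967) = (48842·466058366908226+67·5967·56938091722785, 48842·56938091722785+5967·466058366908226) = (45526445508292066657,5561940551265649512)

48842 5967
4771081927 582880428
466058366908226 56938091722785
45526445508292066657 5561940551265649512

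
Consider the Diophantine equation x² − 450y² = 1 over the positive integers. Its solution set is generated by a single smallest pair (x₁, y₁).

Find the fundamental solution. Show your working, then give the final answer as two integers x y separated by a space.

19601 924

√450 → a₀=21, period (4,1,2,4,2,1,4,42); ℓ=8 even so k=7
step 0: (21, 1)  from 21·(1,0) + (0,1)
step 1: (85, 4)  from 4·(21,1) + (1,0)
step 2: (106, 5)  from 1·(85,4) + (21,1)
…
step 4: (1294, 61)  from 4·(297,14) + (106,5)
step 5: (2885, 136)  from 2·(1294,61) + (297,14)
step 6: (4179, 197)  from 1·(2885,136) + (1294,61)
step 7: (19601, 924)  from 4·(4179,197) + (2885,136)
fundamental: x₁=19601, y₁=924  (since 384199201 − 450·853776 = 1)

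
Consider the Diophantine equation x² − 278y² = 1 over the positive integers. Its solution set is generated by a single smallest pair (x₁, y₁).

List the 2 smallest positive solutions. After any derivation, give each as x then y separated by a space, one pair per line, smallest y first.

√278 = [16; 1,2,16,2,1,32, …], period ℓ=6 (even) → k=5
a_0=16:  p_0=16·1+0=16,  q_0=16·0+1=1
a_1=1:  p_1=1·16+1=17,  q_1=1·1+0=1
a_2=2:  p_2=2·17+16=50,  q_2=2·1+1=3
a_3=16:  p_3=16·50+17=817,  q_3=16·3+1=49
a_4=2:  p_4=2·817+50=1684,  q_4=2·49+3=101
a_5=1:  p_5=1·1684+817=2501,  q_5=1·101+49=150
fundamental: x₁=2501, y₁=150  (since 6255001 − 278·22500 = 1)
k=2:  x_2 = 2501·2501+278·150·150 = 12510001,  y_2 = 2501·150+150·2501 = 750300

2501 150
12510001 750300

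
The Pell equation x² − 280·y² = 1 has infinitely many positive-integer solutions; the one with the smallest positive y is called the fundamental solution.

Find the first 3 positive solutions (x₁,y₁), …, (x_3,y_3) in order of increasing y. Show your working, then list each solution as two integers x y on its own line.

[16; 1,2,1,2,1,32] for √280; ℓ=6 ⇒ convergent index 5
k=0  a_k=16  p_k/q_k = 16/1
…
k=2  a_k=2  p_k/q_k = 50/3
…
k=4  a_k=2  p_k/q_k = 184/11
k=5  a_k=1  p_k/q_k = 251/15
→ (251, 15).  Check: 251²=63001, 280·15²=63000, difference 1.
(x_2, y_2) = (251·251 + 280·15·15, 251·15 + 15·251) = (126001, 7530)
(x_3, y_3) = (251·126001 + 280·15·7530, 251·7530 + 15·126001) = (63252251, 3780045)

251 15
126001 7530
63252251 3780045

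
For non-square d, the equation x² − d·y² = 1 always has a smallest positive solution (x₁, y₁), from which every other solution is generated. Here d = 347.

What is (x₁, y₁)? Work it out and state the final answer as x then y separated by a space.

[18; 1,1,1,2,4,…,1,1,36] for √347; ℓ=14 ⇒ convergent index 13
i=0: a=18 ⇒ p=18, q=1
…
i=2: a=1 ⇒ p=37, q=2
i=3: a=1 ⇒ p=56, q=3
i=4: a=2 ⇒ p=149, q=8
…
i=9: a=4 ⇒ p=74549, q=4002
…
i=12: a=1 ⇒ p=402885, q=21628
i=13: a=1 ⇒ p=641602, q=34443
(x₁, y₁) = (641602, 34443);  641602² − 347·34443² = 1 ✓

641602 34443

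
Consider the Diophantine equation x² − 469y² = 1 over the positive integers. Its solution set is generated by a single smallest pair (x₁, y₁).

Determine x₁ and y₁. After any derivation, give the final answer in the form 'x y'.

d=469: √d = [21; 1,1,1,10,6,10,1,1,1,42] (ℓ=10, even), read p_9/q_9
a_0=21:  p_0=21·1+0=21,  q_0=21·0+1=1
…
a_4=10:  p_4=10·65+43=693,  q_4=10·3+2=32
…
a_7=1:  p_7=1·42923+4223=47146,  q_7=1·1982+195=2177
a_8=1:  p_8=1·47146+42923=90069,  q_8=1·2177+1982=4159
a_9=1:  p_9=1·90069+47146=137215,  q_9=1·4159+2177=6336
fundamental: x₁=137215, y₁=6336  (since 18827956225 − 469·40144896 = 1)

137215 6336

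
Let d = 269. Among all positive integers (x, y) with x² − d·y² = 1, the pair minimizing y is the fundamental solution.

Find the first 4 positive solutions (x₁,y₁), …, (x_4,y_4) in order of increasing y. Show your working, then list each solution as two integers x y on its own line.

d=269: √d = [16; 2,2,32] (ℓ=3, odd), read p_5/q_5
i=0: a=16 ⇒ p=16, q=1
…
i=2: a=2 ⇒ p=82, q=5
i=3: a=32 ⇒ p=2657, q=162
i=4: a=2 ⇒ p=5396, q=329
i=5: a=2 ⇒ p=13449, q=820
fundamental: x₁=13449, y₁=820  (since 180875601 − 269·672400 = 1)
(13449+820√269)^2 = 361751201 + 22056360√269
(13449+820√269)^3 = 9730383791049 + 593271970460√269
(13449+820√269)^4 = 261727862849884801 + 15957829439376720√269

13449 820
361751201 22056360
9730383791049 593271970460
261727862849884801 15957829439376720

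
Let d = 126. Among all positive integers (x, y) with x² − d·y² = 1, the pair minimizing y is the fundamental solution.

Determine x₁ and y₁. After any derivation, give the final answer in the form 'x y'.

d=126: √d = [11; 4,2,4,22] (ℓ=4, even), read p_3/q_3
step 0: (11, 1)  from 11·(1,0) + (0,1)
step 1: (45, 4)  from 4·(11,1) + (1,0)
step 2: (101, 9)  from 2·(45,4) + (11,1)
step 3: (449, 40)  from 4·(101,9) + (45,4)
→ (449, 40).  Check: 449²=201601, 126·40²=201600, difference 1.

449 40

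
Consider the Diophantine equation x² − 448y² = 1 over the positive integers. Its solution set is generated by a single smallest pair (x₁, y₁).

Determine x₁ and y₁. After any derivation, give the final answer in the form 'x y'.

127 6

√448 → a₀=21, period (6,42); ℓ=2 even so k=1
step 0: (21, 1)  from 21·(1,0) + (0,1)
step 1: (127, 6)  from 6·(21,1) + (1,0)
→ (127, 6).  Check: 127²=16129, 448·6²=16128, difference 1.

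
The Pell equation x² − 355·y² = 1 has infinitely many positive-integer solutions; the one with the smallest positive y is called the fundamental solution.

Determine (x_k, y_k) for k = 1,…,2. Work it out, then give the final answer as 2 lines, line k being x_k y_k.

[18; 1,5,3,3,1,6,1,3,3,5,1,36] for √355; ℓ=12 ⇒ convergent index 11
step 0: (18, 1)  from 18·(1,0) + (0,1)
step 1: (19, 1)  from 1·(18,1) + (1,0)
step 2: (113, 6)  from 5·(19,1) + (18,1)
step 3: (358, 19)  from 3·(113,6) + (19,1)
step 4: (1187, 63)  from 3·(358,19) + (113,6)
…
step 10: (803418, 42641)  from 5·(151391,8035) + (46463,2466)
step 11: (954809, 50676)  from 1·(803418,42641) + (151391,8035)
→ (954809, 50676).  Check: 954809²=911660226481, 355·50676²=911660226480, difference 1.
(954809+50676√355)^2 = 1823320452961 + 96771801768√355

954809 50676
1823320452961 96771801768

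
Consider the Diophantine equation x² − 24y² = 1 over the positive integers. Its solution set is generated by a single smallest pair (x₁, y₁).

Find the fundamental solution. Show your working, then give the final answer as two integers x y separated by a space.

d=24: √d = [4; 1,8] (ℓ=2, even), read p_1/q_1
step 0: (4, 1)  from 4·(1,0) + (0,1)
step 1: (5, 1)  from 1·(4,1) + (1,0)
→ (5, 1).  Check: 5²=25, 24·1²=24, difference 1.

5 1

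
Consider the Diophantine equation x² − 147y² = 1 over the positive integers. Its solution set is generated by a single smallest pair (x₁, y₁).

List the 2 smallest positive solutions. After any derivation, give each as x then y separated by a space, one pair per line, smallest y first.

√147 = [12; 8,24, …], period ℓ=2 (even) → k=1
step 0: (12, 1)  from 12·(1,0) + (0,1)
step 1: (97, 8)  from 8·(12,1) + (1,0)
→ (97, 8).  Check: 97²=9409, 147·8²=9408, difference 1.
(x_2, y_2) = (97·97 + 147·8·8, 97·8 + 8·97) = (18817, 1552)

97 8
18817 1552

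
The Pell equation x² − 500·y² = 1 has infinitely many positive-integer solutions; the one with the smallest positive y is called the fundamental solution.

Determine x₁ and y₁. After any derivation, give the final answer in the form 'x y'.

930249 41602

√500 = [22; 2,1,3,2,1,…,1,2,44, …], period ℓ=14 (even) → k=13
i=0: a=22 ⇒ p=22, q=1
…
i=2: a=1 ⇒ p=67, q=3
i=3: a=3 ⇒ p=246, q=11
i=4: a=2 ⇒ p=559, q=25
i=5: a=1 ⇒ p=805, q=36
i=6: a=1 ⇒ p=1364, q=61
i=7: a=10 ⇒ p=14445, q=646
i=8: a=1 ⇒ p=15809, q=707
i=9: a=1 ⇒ p=30254, q=1353
i=10: a=2 ⇒ p=76317, q=3413
i=11: a=3 ⇒ p=259205, q=11592
i=12: a=1 ⇒ p=335522, q=15005
i=13: a=2 ⇒ p=930249, q=41602
(x₁, y₁) = (930249, 41602);  930249² − 500·41602² = 1 ✓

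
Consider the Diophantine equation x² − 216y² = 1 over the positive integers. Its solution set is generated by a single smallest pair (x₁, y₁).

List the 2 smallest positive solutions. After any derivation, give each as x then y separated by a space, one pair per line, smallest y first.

485 33
470449 32010

d=216: √d = [14; 1,2,3,2,1,28] (ℓ=6, even), read p_5/q_5
a_0=14:  p_0=14·1+0=14,  q_0=14·0+1=1
…
a_2=2:  p_2=2·15+14=44,  q_2=2·1+1=3
a_3=3:  p_3=3·44+15=147,  q_3=3·3+1=10
a_4=2:  p_4=2·147+44=338,  q_4=2·10+3=23
a_5=1:  p_5=1·338+147=485,  q_5=1·23+10=33
(x₁, y₁) = (485, 33);  485² − 216·33² = 1 ✓
(x_2, y_2) = (485·485 + 216·33·33, 485·33 + 33·485) = (470449, 32010)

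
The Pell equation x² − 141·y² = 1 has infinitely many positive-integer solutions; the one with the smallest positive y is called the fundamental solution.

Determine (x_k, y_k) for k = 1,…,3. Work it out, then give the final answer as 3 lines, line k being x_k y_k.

[11; 1,6,1,22] for √141; ℓ=4 ⇒ convergent index 3
step 0: (11, 1)  from 11·(1,0) + (0,1)
…
step 2: (83, 7)  from 6·(12,1) + (11,1)
step 3: (95, 8)  from 1·(83,7) + (12,1)
(x₁, y₁) = (95, 8);  95² − 141·8² = 1 ✓
(x_2, y_2) = (95·95 + 141·8·8, 95·8 + 8·95) = (18049, 1520)
(x_3, y_3) = (95·18049 + 141·8·1520, 95·1520 + 8·18049) = (3429215, 288792)

95 8
18049 1520
3429215 288792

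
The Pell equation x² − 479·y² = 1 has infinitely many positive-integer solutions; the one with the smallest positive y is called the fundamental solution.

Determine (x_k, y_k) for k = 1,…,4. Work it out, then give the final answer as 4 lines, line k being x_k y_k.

√479 → a₀=21, period (1,7,1,3,2,21,2,3,1,7,1,42); ℓ=12 even so k=11
i=0: a=21 ⇒ p=21, q=1
…
i=3: a=1 ⇒ p=197, q=9
i=4: a=3 ⇒ p=766, q=35
…
i=6: a=21 ⇒ p=37075, q=1694
…
i=10: a=7 ⇒ p=2648849, q=121029
i=11: a=1 ⇒ p=2989440, q=136591
(x₁, y₁) = (2989440, 136591);  2989440² − 479·136591² = 1 ✓
(x_2, y_2) = (2989440·2989440 + 479·136591·136591, 2989440·136591 + 136591·2989440) = (17873503027199, 816661198080)
(x_3, y_3) = (2989440·17873503027199 + 479·136591·816661198080, 2989440·816661198080 + 136591·17873503027199) = (106863529779256567680, 4882719303976413809)
(x_4, y_4) = (2989440·106863529779256567680 + 479·136591·4882719303976413809, 2989440·4882719303976413809 + 136591·106863529779256567680) = (638924220926583633867571201, 29193192792157684333155840)

2989440 136591
17873503027199 816661198080
106863529779256567680 4882719303976413809
638924220926583633867571201 29193192792157684333155840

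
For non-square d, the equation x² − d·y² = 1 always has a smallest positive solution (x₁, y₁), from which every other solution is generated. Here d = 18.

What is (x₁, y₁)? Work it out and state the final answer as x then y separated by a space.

[4; 4,8] for √18; ℓ=2 ⇒ convergent index 1
k=0  a_k=4  p_k/q_k = 4/1
k=1  a_k=4  p_k/q_k = 17/4
fundamental: x₁=17, y₁=4  (since 289 − 18·16 = 1)

17 4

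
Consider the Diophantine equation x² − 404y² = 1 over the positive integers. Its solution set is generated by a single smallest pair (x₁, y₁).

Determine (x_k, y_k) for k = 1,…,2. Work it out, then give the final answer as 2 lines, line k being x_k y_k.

201 10
80801 4020

d=404: √d = [20; 10,40] (ℓ=2, even), read p_1/q_1
a_0=20:  p_0=20·1+0=20,  q_0=20·0+1=1
a_1=10:  p_1=10·20+1=201,  q_1=10·1+0=10
→ (201, 10).  Check: 201²=40401, 404·10²=40400, difference 1.
n=2: (201,10)∘(201,10) = (201·201+404·10·10, 201·10+10·201) = (80801,4020)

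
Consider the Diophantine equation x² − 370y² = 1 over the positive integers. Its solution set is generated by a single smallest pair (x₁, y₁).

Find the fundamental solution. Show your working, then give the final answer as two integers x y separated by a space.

213859 11118

√370 → a₀=19, period (4,4,38); ℓ=3 odd so k=5
i=0: a=19 ⇒ p=19, q=1
…
i=2: a=4 ⇒ p=327, q=17
i=3: a=38 ⇒ p=12503, q=650
i=4: a=4 ⇒ p=50339, q=2617
i=5: a=4 ⇒ p=213859, q=11118
(x₁, y₁) = (213859, 11118);  213859² − 370·11118² = 1 ✓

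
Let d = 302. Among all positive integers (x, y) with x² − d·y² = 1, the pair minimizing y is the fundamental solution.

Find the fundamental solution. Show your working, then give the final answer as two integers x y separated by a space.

[17; 2,1,1,1,4,…,1,2,34] for √302; ℓ=16 ⇒ convergent index 15
a_0=17:  p_0=17·1+0=17,  q_0=17·0+1=1
a_1=2:  p_1=2·17+1=35,  q_1=2·1+0=2
a_2=1:  p_2=1·35+17=52,  q_2=1·2+1=3
a_3=1:  p_3=1·52+35=87,  q_3=1·3+2=5
a_4=1:  p_4=1·87+52=139,  q_4=1·5+3=8
a_5=4:  p_5=4·139+87=643,  q_5=4·8+5=37
…
a_8=16:  p_8=16·2068+1425=34513,  q_8=16·119+82=1986
a_9=1:  p_9=1·34513+2068=36581,  q_9=1·1986+119=2105
a_10=2:  p_10=2·36581+34513=107675,  q_10=2·2105+1986=6196
…
a_12=1:  p_12=1·467281+107675=574956,  q_12=1·26889+6196=33085
a_13=1:  p_13=1·574956+467281=1042237,  q_13=1·33085+26889=59974
a_14=1:  p_14=1·1042237+574956=1617193,  q_14=1·59974+33085=93059
a_15=2:  p_15=2·1617193+1042237=4276623,  q_15=2·93059+59974=246092
fundamental: x₁=4276623, y₁=246092  (since 18289504284129 − 302·60561272464 = 1)

4276623 246092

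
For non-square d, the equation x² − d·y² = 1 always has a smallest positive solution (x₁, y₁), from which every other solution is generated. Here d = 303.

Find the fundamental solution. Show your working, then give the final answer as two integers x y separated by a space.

d=303: √d = [17; 2,2,5,2,2,34] (ℓ=6, even), read p_5/q_5
i=0: a=17 ⇒ p=17, q=1
…
i=2: a=2 ⇒ p=87, q=5
i=3: a=5 ⇒ p=470, q=27
i=4: a=2 ⇒ p=1027, q=59
i=5: a=2 ⇒ p=2524, q=145
fundamental: x₁=2524, y₁=145  (since 6370576 − 303·21025 = 1)

2524 145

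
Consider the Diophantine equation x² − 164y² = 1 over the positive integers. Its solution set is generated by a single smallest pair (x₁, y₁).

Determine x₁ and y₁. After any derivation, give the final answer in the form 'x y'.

d=164: √d = [12; 1,4,6,4,1,24] (ℓ=6, even), read p_5/q_5
a_0=12:  p_0=12·1+0=12,  q_0=12·0+1=1
…
a_4=4:  p_4=4·397+64=1652,  q_4=4·31+5=129
a_5=1:  p_5=1·1652+397=2049,  q_5=1·129+31=160
→ (2049, 160).  Check: 2049²=4198401, 164·160²=4198400, difference 1.

2049 160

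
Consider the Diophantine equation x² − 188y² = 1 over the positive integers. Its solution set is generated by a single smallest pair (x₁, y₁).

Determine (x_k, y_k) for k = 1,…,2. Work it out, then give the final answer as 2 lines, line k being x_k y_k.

4607 336
42448897 3095904

d=188: √d = [13; 1,2,2,6,2,2,1,26] (ℓ=8, even), read p_7/q_7
step 0: (13, 1)  from 13·(1,0) + (0,1)
step 1: (14, 1)  from 1·(13,1) + (1,0)
step 2: (41, 3)  from 2·(14,1) + (13,1)
step 3: (96, 7)  from 2·(41,3) + (14,1)
step 4: (617, 45)  from 6·(96,7) + (41,3)
step 5: (1330, 97)  from 2·(617,45) + (96,7)
step 6: (3277, 239)  from 2·(1330,97) + (617,45)
step 7: (4607, 336)  from 1·(3277,239) + (1330,97)
(x₁, y₁) = (4607, 336);  4607² − 188·336² = 1 ✓
n=2: (4607,336)∘(4607,336) = (4607·4607+188·336·336, 4607·336+336·4607) = (42448897,3095904)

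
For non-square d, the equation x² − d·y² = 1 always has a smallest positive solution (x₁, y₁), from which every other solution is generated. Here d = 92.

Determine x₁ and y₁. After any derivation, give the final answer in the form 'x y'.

1151 120

√92 → a₀=9, period (1,1,2,4,2,1,1,18); ℓ=8 even so k=7
k=0  a_k=9  p_k/q_k = 9/1
k=1  a_k=1  p_k/q_k = 10/1
k=2  a_k=1  p_k/q_k = 19/2
k=3  a_k=2  p_k/q_k = 48/5
k=4  a_k=4  p_k/q_k = 211/22
k=5  a_k=2  p_k/q_k = 470/49
k=6  a_k=1  p_k/q_k = 681/71
k=7  a_k=1  p_k/q_k = 1151/120
→ (1151, 120).  Check: 1151²=1324801, 92·120²=1324800, difference 1.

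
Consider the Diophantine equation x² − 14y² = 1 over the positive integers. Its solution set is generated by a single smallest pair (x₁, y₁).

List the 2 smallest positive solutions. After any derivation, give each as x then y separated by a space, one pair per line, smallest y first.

15 4
449 120

[3; 1,2,1,6] for √14; ℓ=4 ⇒ convergent index 3
k=0  a_k=3  p_k/q_k = 3/1
k=1  a_k=1  p_k/q_k = 4/1
k=2  a_k=2  p_k/q_k = 11/3
k=3  a_k=1  p_k/q_k = 15/4
fundamental: x₁=15, y₁=4  (since 225 − 14·16 = 1)
n=2: (15,4)∘(15,4) = (15·15+14·4·4, 15·4+4·15) = (449,120)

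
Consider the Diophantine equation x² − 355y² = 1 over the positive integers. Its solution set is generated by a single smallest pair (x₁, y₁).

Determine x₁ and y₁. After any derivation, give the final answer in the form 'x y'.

√355 = [18; 1,5,3,3,1,6,1,3,3,5,1,36, …], period ℓ=12 (even) → k=11
k=0  a_k=18  p_k/q_k = 18/1
…
k=4  a_k=3  p_k/q_k = 1187/63
…
k=8  a_k=3  p_k/q_k = 46463/2466
…
k=10  a_k=5  p_k/q_k = 803418/42641
k=11  a_k=1  p_k/q_k = 954809/50676
(x₁, y₁) = (954809, 50676);  954809² − 355·50676² = 1 ✓

954809 50676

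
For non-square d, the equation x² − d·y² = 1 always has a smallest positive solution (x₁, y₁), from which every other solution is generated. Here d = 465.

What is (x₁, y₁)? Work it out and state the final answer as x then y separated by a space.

[21; 1,1,3,2,2,2,3,1,1,42] for √465; ℓ=10 ⇒ convergent index 9
i=0: a=21 ⇒ p=21, q=1
…
i=2: a=1 ⇒ p=43, q=2
i=3: a=3 ⇒ p=151, q=7
i=4: a=2 ⇒ p=345, q=16
…
i=6: a=2 ⇒ p=2027, q=94
…
i=8: a=1 ⇒ p=8949, q=415
i=9: a=1 ⇒ p=15871, q=736
fundamental: x₁=15871, y₁=736  (since 251888641 − 465·541696 = 1)

15871 736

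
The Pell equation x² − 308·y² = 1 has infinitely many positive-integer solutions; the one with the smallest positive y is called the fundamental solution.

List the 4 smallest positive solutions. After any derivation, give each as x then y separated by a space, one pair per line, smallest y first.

351 20
246401 14040
172973151 9856060
121426905601 6918940080

d=308: √d = [17; 1,1,4,1,1,34] (ℓ=6, even), read p_5/q_5
i=0: a=17 ⇒ p=17, q=1
i=1: a=1 ⇒ p=18, q=1
i=2: a=1 ⇒ p=35, q=2
i=3: a=4 ⇒ p=158, q=9
i=4: a=1 ⇒ p=193, q=11
i=5: a=1 ⇒ p=351, q=20
(x₁, y₁) = (351, 20);  351² − 308·20² = 1 ✓
n=2: (351,20)∘(351,20) = (351·351+308·20·20, 351·20+20·351) = (246401,14040)
n=3: (246401,14040)∘(351,20) = (351·246401+308·20·14040, 351·14040+20·246401) = (172973151,9856060)
n=4: (172973151,9856060)∘(351,20) = (351·172973151+308·20·9856060, 351·9856060+20·172973151) = (121426905601,6918940080)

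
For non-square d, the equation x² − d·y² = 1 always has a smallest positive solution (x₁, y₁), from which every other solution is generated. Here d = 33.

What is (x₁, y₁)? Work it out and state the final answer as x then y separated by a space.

23 4

d=33: √d = [5; 1,2,1,10] (ℓ=4, even), read p_3/q_3
a_0=5:  p_0=5·1+0=5,  q_0=5·0+1=1
a_1=1:  p_1=1·5+1=6,  q_1=1·1+0=1
a_2=2:  p_2=2·6+5=17,  q_2=2·1+1=3
a_3=1:  p_3=1·17+6=23,  q_3=1·3+1=4
(x₁, y₁) = (23, 4);  23² − 33·4² = 1 ✓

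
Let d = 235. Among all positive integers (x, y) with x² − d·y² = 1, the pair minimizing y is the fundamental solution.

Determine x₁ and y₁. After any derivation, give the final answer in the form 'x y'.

46 3

d=235: √d = [15; 3,30] (ℓ=2, even), read p_1/q_1
k=0  a_k=15  p_k/q_k = 15/1
k=1  a_k=3  p_k/q_k = 46/3
fundamental: x₁=46, y₁=3  (since 2116 − 235·9 = 1)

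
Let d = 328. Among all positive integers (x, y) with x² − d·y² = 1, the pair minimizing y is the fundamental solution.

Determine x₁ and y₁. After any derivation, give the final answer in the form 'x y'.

163 9

√328 = [18; 9,36, …], period ℓ=2 (even) → k=1
a_0=18:  p_0=18·1+0=18,  q_0=18·0+1=1
a_1=9:  p_1=9·18+1=163,  q_1=9·1+0=9
(x₁, y₁) = (163, 9);  163² − 328·9² = 1 ✓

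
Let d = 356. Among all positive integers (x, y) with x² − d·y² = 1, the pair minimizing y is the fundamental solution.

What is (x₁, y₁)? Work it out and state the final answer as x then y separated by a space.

500001 26500

√356 → a₀=18, period (1,6,1,1,2,…,6,1,36); ℓ=14 even so k=13
k=0  a_k=18  p_k/q_k = 18/1
k=1  a_k=1  p_k/q_k = 19/1
k=2  a_k=6  p_k/q_k = 132/7
k=3  a_k=1  p_k/q_k = 151/8
…
k=5  a_k=2  p_k/q_k = 717/38
…
k=8  a_k=1  p_k/q_k = 9717/515
k=9  a_k=2  p_k/q_k = 28151/1492
k=10  a_k=1  p_k/q_k = 37868/2007
…
k=12  a_k=6  p_k/q_k = 433982/23001
k=13  a_k=1  p_k/q_k = 500001/26500
fundamental: x₁=500001, y₁=26500  (since 250001000001 − 356·702250000 = 1)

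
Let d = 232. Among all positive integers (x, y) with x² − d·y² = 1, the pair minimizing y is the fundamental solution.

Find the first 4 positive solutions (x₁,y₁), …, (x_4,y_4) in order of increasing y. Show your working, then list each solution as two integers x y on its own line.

√232 = [15; 4,3,7,3,4,30, …], period ℓ=6 (even) → k=5
k=0  a_k=15  p_k/q_k = 15/1
k=1  a_k=4  p_k/q_k = 61/4
k=2  a_k=3  p_k/q_k = 198/13
k=3  a_k=7  p_k/q_k = 1447/95
k=4  a_k=3  p_k/q_k = 4539/298
k=5  a_k=4  p_k/q_k = 19603/1287
fundamental: x₁=19603, y₁=1287  (since 384277609 − 232·1656369 = 1)
(19603+1287√232)^2 = 768555217 + 50458122√232
(19603+1287√232)^3 = 30131975818099 + 1978261129845√232
(19603+1287√232)^4 = 1181354243155834177 + 77559705806244948√232

19603 1287
768555217 50458122
30131975818099 1978261129845
1181354243155834177 77559705806244948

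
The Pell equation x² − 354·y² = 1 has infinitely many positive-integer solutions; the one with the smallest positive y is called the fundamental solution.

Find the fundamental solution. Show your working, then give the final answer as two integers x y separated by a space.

258065 13716

√354 → a₀=18, period (1,4,2,2,18,2,2,4,1,36); ℓ=10 even so k=9
a_0=18:  p_0=18·1+0=18,  q_0=18·0+1=1
a_1=1:  p_1=1·18+1=19,  q_1=1·1+0=1
…
a_5=18:  p_5=18·508+207=9351,  q_5=18·27+11=497
a_6=2:  p_6=2·9351+508=19210,  q_6=2·497+27=1021
…
a_8=4:  p_8=4·47771+19210=210294,  q_8=4·2539+1021=11177
a_9=1:  p_9=1·210294+47771=258065,  q_9=1·11177+2539=13716
fundamental: x₁=258065, y₁=13716  (since 66597544225 − 354·188128656 = 1)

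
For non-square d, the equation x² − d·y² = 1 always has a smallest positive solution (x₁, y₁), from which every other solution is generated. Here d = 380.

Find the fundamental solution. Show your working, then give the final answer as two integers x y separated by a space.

39 2

d=380: √d = [19; 2,38] (ℓ=2, even), read p_1/q_1
k=0  a_k=19  p_k/q_k = 19/1
k=1  a_k=2  p_k/q_k = 39/2
(x₁, y₁) = (39, 2);  39² − 380·2² = 1 ✓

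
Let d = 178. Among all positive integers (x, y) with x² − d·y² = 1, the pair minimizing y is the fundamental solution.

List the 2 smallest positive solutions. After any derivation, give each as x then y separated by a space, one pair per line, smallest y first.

[13; 2,1,12,1,2,26] for √178; ℓ=6 ⇒ convergent index 5
k=0  a_k=13  p_k/q_k = 13/1
…
k=2  a_k=1  p_k/q_k = 40/3
…
k=4  a_k=1  p_k/q_k = 547/41
k=5  a_k=2  p_k/q_k = 1601/120
(x₁, y₁) = (1601, 120);  1601² − 178·120² = 1 ✓
(x_2, y_2) = (1601·1601 + 178·120·120, 1601·120 + 120·1601) = (5126401, 384240)

1601 120
5126401 384240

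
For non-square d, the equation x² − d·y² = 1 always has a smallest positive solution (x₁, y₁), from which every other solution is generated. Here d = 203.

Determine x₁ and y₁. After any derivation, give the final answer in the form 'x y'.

d=203: √d = [14; 4,28] (ℓ=2, even), read p_1/q_1
a_0=14:  p_0=14·1+0=14,  q_0=14·0+1=1
a_1=4:  p_1=4·14+1=57,  q_1=4·1+0=4
(x₁, y₁) = (57, 4);  57² − 203·4² = 1 ✓

57 4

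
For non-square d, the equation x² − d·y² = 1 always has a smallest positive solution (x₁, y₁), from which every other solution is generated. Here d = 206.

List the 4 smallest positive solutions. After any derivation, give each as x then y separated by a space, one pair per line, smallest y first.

59535 4148
7088832449 493902360
844067279642895 58808954001052
100503090979990675201 7002382152411359280

√206 → a₀=14, period (2,1,5,14,5,1,2,28); ℓ=8 even so k=7
k=0  a_k=14  p_k/q_k = 14/1
k=1  a_k=2  p_k/q_k = 29/2
…
k=3  a_k=5  p_k/q_k = 244/17
…
k=5  a_k=5  p_k/q_k = 17539/1222
k=6  a_k=1  p_k/q_k = 20998/1463
k=7  a_k=2  p_k/q_k = 59535/4148
→ (59535, 4148).  Check: 59535²=3544416225, 206·4148²=3544416224, difference 1.
(59535+4148√206)^2 = 7088832449 + 493902360√206
(59535+4148√206)^3 = 844067279642895 + 58808954001052√206
(59535+4148√206)^4 = 100503090979990675201 + 7002382152411359280√206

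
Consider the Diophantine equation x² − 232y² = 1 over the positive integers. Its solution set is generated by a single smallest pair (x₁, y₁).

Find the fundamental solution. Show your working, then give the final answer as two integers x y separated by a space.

√232 = [15; 4,3,7,3,4,30, …], period ℓ=6 (even) → k=5
a_0=15:  p_0=15·1+0=15,  q_0=15·0+1=1
a_1=4:  p_1=4·15+1=61,  q_1=4·1+0=4
a_2=3:  p_2=3·61+15=198,  q_2=3·4+1=13
a_3=7:  p_3=7·198+61=1447,  q_3=7·13+4=95
a_4=3:  p_4=3·1447+198=4539,  q_4=3·95+13=298
a_5=4:  p_5=4·4539+1447=19603,  q_5=4·298+95=1287
→ (19603, 1287).  Check: 19603²=384277609, 232·1287²=384277608, difference 1.

19603 1287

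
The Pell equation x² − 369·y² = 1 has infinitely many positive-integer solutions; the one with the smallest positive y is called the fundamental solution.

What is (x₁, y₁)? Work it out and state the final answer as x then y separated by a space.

8396801 437120

d=369: √d = [19; 4,1,3,2,7,4,7,2,3,1,4,38] (ℓ=12, even), read p_11/q_11
a_0=19:  p_0=19·1+0=19,  q_0=19·0+1=1
…
a_3=3:  p_3=3·96+77=365,  q_3=3·5+4=19
a_4=2:  p_4=2·365+96=826,  q_4=2·19+5=43
a_5=7:  p_5=7·826+365=6147,  q_5=7·43+19=320
…
a_7=7:  p_7=7·25414+6147=184045,  q_7=7·1323+320=9581
…
a_9=3:  p_9=3·393504+184045=1364557,  q_9=3·20485+9581=71036
a_10=1:  p_10=1·1364557+393504=1758061,  q_10=1·71036+20485=91521
a_11=4:  p_11=4·1758061+1364557=8396801,  q_11=4·91521+71036=437120
(x₁, y₁) = (8396801, 437120);  8396801² − 369·437120² = 1 ✓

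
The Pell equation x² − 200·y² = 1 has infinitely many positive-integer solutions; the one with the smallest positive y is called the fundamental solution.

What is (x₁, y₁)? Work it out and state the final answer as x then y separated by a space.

√200 → a₀=14, period (7,28); ℓ=2 even so k=1
k=0  a_k=14  p_k/q_k = 14/1
k=1  a_k=7  p_k/q_k = 99/7
→ (99, 7).  Check: 99²=9801, 200·7²=9800, difference 1.

99 7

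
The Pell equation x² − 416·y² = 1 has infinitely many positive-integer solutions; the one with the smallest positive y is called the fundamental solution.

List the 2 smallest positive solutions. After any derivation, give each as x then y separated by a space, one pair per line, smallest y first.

√416 = [20; 2,1,1,9,1,1,2,40, …], period ℓ=8 (even) → k=7
a_0=20:  p_0=20·1+0=20,  q_0=20·0+1=1
…
a_2=1:  p_2=1·41+20=61,  q_2=1·2+1=3
a_3=1:  p_3=1·61+41=102,  q_3=1·3+2=5
a_4=9:  p_4=9·102+61=979,  q_4=9·5+3=48
…
a_6=1:  p_6=1·1081+979=2060,  q_6=1·53+48=101
a_7=2:  p_7=2·2060+1081=5201,  q_7=2·101+53=255
(x₁, y₁) = (5201, 255);  5201² − 416·255² = 1 ✓
k=2:  x_2 = 5201·5201+416·255·255 = 54100801,  y_2 = 5201·255+255·5201 = 2652510

5201 255
54100801 2652510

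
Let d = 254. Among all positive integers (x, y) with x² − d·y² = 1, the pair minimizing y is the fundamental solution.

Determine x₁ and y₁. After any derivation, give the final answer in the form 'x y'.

255 16

[15; 1,14,1,30] for √254; ℓ=4 ⇒ convergent index 3
k=0  a_k=15  p_k/q_k = 15/1
k=1  a_k=1  p_k/q_k = 16/1
k=2  a_k=14  p_k/q_k = 239/15
k=3  a_k=1  p_k/q_k = 255/16
(x₁, y₁) = (255, 16);  255² − 254·16² = 1 ✓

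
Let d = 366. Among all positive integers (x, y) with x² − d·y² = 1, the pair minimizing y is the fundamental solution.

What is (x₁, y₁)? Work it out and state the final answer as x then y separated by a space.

907925 47458

d=366: √d = [19; 7,1,1,1,2,12,2,1,1,1,7,38] (ℓ=12, even), read p_11/q_11
step 0: (19, 1)  from 19·(1,0) + (0,1)
…
step 2: (153, 8)  from 1·(134,7) + (19,1)
…
step 5: (1167, 61)  from 2·(440,23) + (287,15)
step 6: (14444, 755)  from 12·(1167,61) + (440,23)
…
step 8: (44499, 2326)  from 1·(30055,1571) + (14444,755)
…
step 10: (119053, 6223)  from 1·(74554,3897) + (44499,2326)
step 11: (907925, 47458)  from 7·(119053,6223) + (74554,3897)
(x₁, y₁) = (907925, 47458);  907925² − 366·47458² = 1 ✓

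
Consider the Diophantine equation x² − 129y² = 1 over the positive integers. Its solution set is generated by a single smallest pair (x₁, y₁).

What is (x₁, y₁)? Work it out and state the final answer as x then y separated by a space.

16855 1484

d=129: √d = [11; 2,1,3,1,6,1,3,1,2,22] (ℓ=10, even), read p_9/q_9
i=0: a=11 ⇒ p=11, q=1
…
i=2: a=1 ⇒ p=34, q=3
i=3: a=3 ⇒ p=125, q=11
…
i=5: a=6 ⇒ p=1079, q=95
…
i=7: a=3 ⇒ p=4793, q=422
i=8: a=1 ⇒ p=6031, q=531
i=9: a=2 ⇒ p=16855, q=1484
→ (16855, 1484).  Check: 16855²=284091025, 129·1484²=284091024, difference 1.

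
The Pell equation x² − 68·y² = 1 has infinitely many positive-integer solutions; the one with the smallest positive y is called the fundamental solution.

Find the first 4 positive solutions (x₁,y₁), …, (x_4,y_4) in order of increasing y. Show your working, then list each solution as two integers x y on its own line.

33 4
2177 264
143649 17420
9478657 1149456

√68 = [8; 4,16, …], period ℓ=2 (even) → k=1
step 0: (8, 1)  from 8·(1,0) + (0,1)
step 1: (33, 4)  from 4·(8,1) + (1,0)
fundamental: x₁=33, y₁=4  (since 1089 − 68·16 = 1)
(33+4√68)^2 = 2177 + 264√68
(33+4√68)^3 = 143649 + 17420√68
(33+4√68)^4 = 9478657 + 1149456√68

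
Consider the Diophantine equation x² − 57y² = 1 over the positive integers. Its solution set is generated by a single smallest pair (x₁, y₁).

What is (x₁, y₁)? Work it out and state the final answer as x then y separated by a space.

151 20

√57 = [7; 1,1,4,1,1,14, …], period ℓ=6 (even) → k=5
k=0  a_k=7  p_k/q_k = 7/1
k=1  a_k=1  p_k/q_k = 8/1
k=2  a_k=1  p_k/q_k = 15/2
k=3  a_k=4  p_k/q_k = 68/9
k=4  a_k=1  p_k/q_k = 83/11
k=5  a_k=1  p_k/q_k = 151/20
→ (151, 20).  Check: 151²=22801, 57·20²=22800, difference 1.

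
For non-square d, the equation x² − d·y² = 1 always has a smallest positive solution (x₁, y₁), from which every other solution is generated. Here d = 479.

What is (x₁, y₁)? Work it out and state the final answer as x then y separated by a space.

√479 → a₀=21, period (1,7,1,3,2,21,2,3,1,7,1,42); ℓ=12 even so k=11
i=0: a=21 ⇒ p=21, q=1
…
i=4: a=3 ⇒ p=766, q=35
i=5: a=2 ⇒ p=1729, q=79
i=6: a=21 ⇒ p=37075, q=1694
i=7: a=2 ⇒ p=75879, q=3467
…
i=9: a=1 ⇒ p=340591, q=15562
i=10: a=7 ⇒ p=2648849, q=121029
i=11: a=1 ⇒ p=2989440, q=136591
fundamental: x₁=2989440, y₁=136591  (since 8936751513600 − 479·18657101281 = 1)

2989440 136591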